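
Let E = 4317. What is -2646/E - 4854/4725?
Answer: -3717452/2266425 ≈ -1.6402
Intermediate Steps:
-2646/E - 4854/4725 = -2646/4317 - 4854/4725 = -2646*1/4317 - 4854*1/4725 = -882/1439 - 1618/1575 = -3717452/2266425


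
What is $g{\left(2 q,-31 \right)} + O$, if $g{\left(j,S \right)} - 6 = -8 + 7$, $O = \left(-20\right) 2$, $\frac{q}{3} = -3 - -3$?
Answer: $-35$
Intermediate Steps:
$q = 0$ ($q = 3 \left(-3 - -3\right) = 3 \left(-3 + 3\right) = 3 \cdot 0 = 0$)
$O = -40$
$g{\left(j,S \right)} = 5$ ($g{\left(j,S \right)} = 6 + \left(-8 + 7\right) = 6 - 1 = 5$)
$g{\left(2 q,-31 \right)} + O = 5 - 40 = -35$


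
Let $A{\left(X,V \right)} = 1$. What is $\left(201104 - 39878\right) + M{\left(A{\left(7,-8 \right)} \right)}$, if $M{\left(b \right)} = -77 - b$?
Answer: $161148$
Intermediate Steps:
$\left(201104 - 39878\right) + M{\left(A{\left(7,-8 \right)} \right)} = \left(201104 - 39878\right) - 78 = 161226 - 78 = 161148$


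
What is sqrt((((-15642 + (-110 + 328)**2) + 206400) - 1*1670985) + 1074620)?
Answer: 3*I*sqrt(39787) ≈ 598.4*I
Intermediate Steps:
sqrt((((-15642 + (-110 + 328)**2) + 206400) - 1*1670985) + 1074620) = sqrt((((-15642 + 218**2) + 206400) - 1670985) + 1074620) = sqrt((((-15642 + 47524) + 206400) - 1670985) + 1074620) = sqrt(((31882 + 206400) - 1670985) + 1074620) = sqrt((238282 - 1670985) + 1074620) = sqrt(-1432703 + 1074620) = sqrt(-358083) = 3*I*sqrt(39787)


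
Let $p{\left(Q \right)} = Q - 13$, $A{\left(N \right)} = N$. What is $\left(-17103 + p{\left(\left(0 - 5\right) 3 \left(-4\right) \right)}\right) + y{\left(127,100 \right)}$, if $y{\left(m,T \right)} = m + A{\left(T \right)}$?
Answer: $-16829$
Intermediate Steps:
$y{\left(m,T \right)} = T + m$ ($y{\left(m,T \right)} = m + T = T + m$)
$p{\left(Q \right)} = -13 + Q$
$\left(-17103 + p{\left(\left(0 - 5\right) 3 \left(-4\right) \right)}\right) + y{\left(127,100 \right)} = \left(-17103 - \left(13 - \left(0 - 5\right) 3 \left(-4\right)\right)\right) + \left(100 + 127\right) = \left(-17103 - \left(13 - \left(0 - 5\right) 3 \left(-4\right)\right)\right) + 227 = \left(-17103 - \left(13 - \left(-5\right) 3 \left(-4\right)\right)\right) + 227 = \left(-17103 - -47\right) + 227 = \left(-17103 + \left(-13 + 60\right)\right) + 227 = \left(-17103 + 47\right) + 227 = -17056 + 227 = -16829$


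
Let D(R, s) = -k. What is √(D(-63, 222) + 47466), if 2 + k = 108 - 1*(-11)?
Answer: 3*√5261 ≈ 217.60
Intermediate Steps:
k = 117 (k = -2 + (108 - 1*(-11)) = -2 + (108 + 11) = -2 + 119 = 117)
D(R, s) = -117 (D(R, s) = -1*117 = -117)
√(D(-63, 222) + 47466) = √(-117 + 47466) = √47349 = 3*√5261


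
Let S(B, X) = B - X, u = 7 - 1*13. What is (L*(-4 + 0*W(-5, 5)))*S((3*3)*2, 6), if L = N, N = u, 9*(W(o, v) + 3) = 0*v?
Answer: 288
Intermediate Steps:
W(o, v) = -3 (W(o, v) = -3 + (0*v)/9 = -3 + (⅑)*0 = -3 + 0 = -3)
u = -6 (u = 7 - 13 = -6)
N = -6
L = -6
(L*(-4 + 0*W(-5, 5)))*S((3*3)*2, 6) = (-6*(-4 + 0*(-3)))*((3*3)*2 - 1*6) = (-6*(-4 + 0))*(9*2 - 6) = (-6*(-4))*(18 - 6) = 24*12 = 288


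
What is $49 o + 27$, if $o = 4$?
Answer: $223$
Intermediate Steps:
$49 o + 27 = 49 \cdot 4 + 27 = 196 + 27 = 223$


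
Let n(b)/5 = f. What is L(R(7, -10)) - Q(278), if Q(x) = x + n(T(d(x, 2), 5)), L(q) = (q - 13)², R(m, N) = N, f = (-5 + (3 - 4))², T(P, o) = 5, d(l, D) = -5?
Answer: 71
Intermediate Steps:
f = 36 (f = (-5 - 1)² = (-6)² = 36)
n(b) = 180 (n(b) = 5*36 = 180)
L(q) = (-13 + q)²
Q(x) = 180 + x (Q(x) = x + 180 = 180 + x)
L(R(7, -10)) - Q(278) = (-13 - 10)² - (180 + 278) = (-23)² - 1*458 = 529 - 458 = 71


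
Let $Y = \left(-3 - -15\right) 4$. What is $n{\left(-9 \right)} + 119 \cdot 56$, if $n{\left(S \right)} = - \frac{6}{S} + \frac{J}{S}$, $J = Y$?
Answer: $\frac{19978}{3} \approx 6659.3$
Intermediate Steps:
$Y = 48$ ($Y = \left(-3 + 15\right) 4 = 12 \cdot 4 = 48$)
$J = 48$
$n{\left(S \right)} = \frac{42}{S}$ ($n{\left(S \right)} = - \frac{6}{S} + \frac{48}{S} = \frac{42}{S}$)
$n{\left(-9 \right)} + 119 \cdot 56 = \frac{42}{-9} + 119 \cdot 56 = 42 \left(- \frac{1}{9}\right) + 6664 = - \frac{14}{3} + 6664 = \frac{19978}{3}$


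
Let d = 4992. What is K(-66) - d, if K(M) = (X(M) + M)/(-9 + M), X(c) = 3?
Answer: -124779/25 ≈ -4991.2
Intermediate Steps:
K(M) = (3 + M)/(-9 + M)
K(-66) - d = (3 - 66)/(-9 - 66) - 1*4992 = -63/(-75) - 4992 = -1/75*(-63) - 4992 = 21/25 - 4992 = -124779/25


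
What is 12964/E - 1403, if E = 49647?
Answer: -69641777/49647 ≈ -1402.7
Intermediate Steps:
12964/E - 1403 = 12964/49647 - 1403 = -69641777/49647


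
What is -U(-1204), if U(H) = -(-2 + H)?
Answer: -1206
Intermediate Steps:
U(H) = 2 - H
-U(-1204) = -(2 - 1*(-1204)) = -(2 + 1204) = -1*1206 = -1206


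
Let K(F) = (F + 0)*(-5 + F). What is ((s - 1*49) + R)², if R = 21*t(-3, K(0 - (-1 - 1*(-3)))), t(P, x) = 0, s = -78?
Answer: 16129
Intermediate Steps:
K(F) = F*(-5 + F)
R = 0 (R = 21*0 = 0)
((s - 1*49) + R)² = ((-78 - 1*49) + 0)² = ((-78 - 49) + 0)² = (-127 + 0)² = (-127)² = 16129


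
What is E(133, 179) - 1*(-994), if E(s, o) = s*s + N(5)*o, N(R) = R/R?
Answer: 18862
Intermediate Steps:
N(R) = 1
E(s, o) = o + s² (E(s, o) = s*s + 1*o = s² + o = o + s²)
E(133, 179) - 1*(-994) = (179 + 133²) - 1*(-994) = (179 + 17689) + 994 = 17868 + 994 = 18862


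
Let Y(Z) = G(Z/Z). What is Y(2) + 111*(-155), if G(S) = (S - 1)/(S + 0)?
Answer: -17205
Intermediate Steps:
G(S) = (-1 + S)/S
Y(Z) = 0 (Y(Z) = (-1 + Z/Z)/((Z/Z)) = (-1 + 1)/1 = 1*0 = 0)
Y(2) + 111*(-155) = 0 + 111*(-155) = 0 - 17205 = -17205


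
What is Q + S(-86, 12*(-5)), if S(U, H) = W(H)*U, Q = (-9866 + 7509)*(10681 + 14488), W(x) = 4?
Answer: -59323677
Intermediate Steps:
Q = -59323333 (Q = -2357*25169 = -59323333)
S(U, H) = 4*U
Q + S(-86, 12*(-5)) = -59323333 + 4*(-86) = -59323333 - 344 = -59323677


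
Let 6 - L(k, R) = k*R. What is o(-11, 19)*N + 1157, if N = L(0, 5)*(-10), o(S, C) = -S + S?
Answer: 1157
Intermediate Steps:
L(k, R) = 6 - R*k (L(k, R) = 6 - k*R = 6 - R*k)
o(S, C) = 0
N = -60 (N = (6 - 1*5*0)*(-10) = (6 + 0)*(-10) = 6*(-10) = -60)
o(-11, 19)*N + 1157 = 0*(-60) + 1157 = 0 + 1157 = 1157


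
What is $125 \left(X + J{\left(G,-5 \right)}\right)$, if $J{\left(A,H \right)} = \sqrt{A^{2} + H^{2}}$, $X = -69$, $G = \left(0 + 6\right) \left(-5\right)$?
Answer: $-8625 + 625 \sqrt{37} \approx -4823.3$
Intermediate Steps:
$G = -30$ ($G = 6 \left(-5\right) = -30$)
$125 \left(X + J{\left(G,-5 \right)}\right) = 125 \left(-69 + \sqrt{\left(-30\right)^{2} + \left(-5\right)^{2}}\right) = 125 \left(-69 + \sqrt{900 + 25}\right) = 125 \left(-69 + \sqrt{925}\right) = 125 \left(-69 + 5 \sqrt{37}\right) = -8625 + 625 \sqrt{37}$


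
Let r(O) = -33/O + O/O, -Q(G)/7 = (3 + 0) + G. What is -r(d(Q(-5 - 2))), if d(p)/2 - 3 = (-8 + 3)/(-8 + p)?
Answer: 5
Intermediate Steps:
Q(G) = -21 - 7*G (Q(G) = -7*((3 + 0) + G) = -7*(3 + G) = -21 - 7*G)
d(p) = 6 - 10/(-8 + p) (d(p) = 6 + 2*((-8 + 3)/(-8 + p)) = 6 + 2*(-5/(-8 + p)) = 6 - 10/(-8 + p))
r(O) = 1 - 33/O (r(O) = -33/O + 1 = 1 - 33/O)
-r(d(Q(-5 - 2))) = -(-33 + 2*(-29 + 3*(-21 - 7*(-5 - 2)))/(-8 + (-21 - 7*(-5 - 2))))/(2*(-29 + 3*(-21 - 7*(-5 - 2)))/(-8 + (-21 - 7*(-5 - 2)))) = -(-33 + 2*(-29 + 3*(-21 - 7*(-7)))/(-8 + (-21 - 7*(-7))))/(2*(-29 + 3*(-21 - 7*(-7)))/(-8 + (-21 - 7*(-7)))) = -(-33 + 2*(-29 + 3*(-21 + 49))/(-8 + (-21 + 49)))/(2*(-29 + 3*(-21 + 49))/(-8 + (-21 + 49))) = -(-33 + 2*(-29 + 3*28)/(-8 + 28))/(2*(-29 + 3*28)/(-8 + 28)) = -(-33 + 2*(-29 + 84)/20)/(2*(-29 + 84)/20) = -(-33 + 2*(1/20)*55)/(2*(1/20)*55) = -(-33 + 11/2)/11/2 = -2*(-55)/(11*2) = -1*(-5) = 5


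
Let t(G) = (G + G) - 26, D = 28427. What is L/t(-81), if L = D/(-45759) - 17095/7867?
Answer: 71848951/4834098426 ≈ 0.014863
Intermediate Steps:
t(G) = -26 + 2*G (t(G) = 2*G - 26 = -26 + 2*G)
L = -143697902/51426579 (L = 28427/(-45759) - 17095/7867 = 28427*(-1/45759) - 17095*1/7867 = -4061/6537 - 17095/7867 = -143697902/51426579 ≈ -2.7942)
L/t(-81) = -143697902/(51426579*(-26 + 2*(-81))) = -143697902/(51426579*(-26 - 162)) = -143697902/51426579/(-188) = -143697902/51426579*(-1/188) = 71848951/4834098426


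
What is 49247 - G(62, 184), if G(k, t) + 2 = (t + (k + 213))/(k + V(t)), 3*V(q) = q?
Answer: 18220753/370 ≈ 49245.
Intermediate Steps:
V(q) = q/3
G(k, t) = -2 + (213 + k + t)/(k + t/3) (G(k, t) = -2 + (t + (k + 213))/(k + t/3) = -2 + (t + (213 + k))/(k + t/3) = -2 + (213 + k + t)/(k + t/3))
49247 - G(62, 184) = 49247 - (639 + 184 - 3*62)/(184 + 3*62) = 49247 - (639 + 184 - 186)/(184 + 186) = 49247 - 637/370 = 18220753/370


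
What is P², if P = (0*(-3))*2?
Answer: 0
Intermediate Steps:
P = 0 (P = 0*2 = 0)
P² = 0² = 0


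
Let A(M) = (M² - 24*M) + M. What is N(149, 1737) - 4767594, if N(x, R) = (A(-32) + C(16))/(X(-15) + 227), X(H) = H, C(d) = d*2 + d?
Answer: -252682030/53 ≈ -4.7676e+6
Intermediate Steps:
C(d) = 3*d (C(d) = 2*d + d = 3*d)
A(M) = M² - 23*M
N(x, R) = 452/53 (N(x, R) = (-32*(-23 - 32) + 3*16)/(-15 + 227) = (-32*(-55) + 48)/212 = (1760 + 48)*(1/212) = 1808*(1/212) = 452/53)
N(149, 1737) - 4767594 = 452/53 - 4767594 = -252682030/53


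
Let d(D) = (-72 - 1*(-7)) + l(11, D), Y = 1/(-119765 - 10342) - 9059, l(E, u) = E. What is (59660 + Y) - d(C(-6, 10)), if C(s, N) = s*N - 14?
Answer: 6590570084/130107 ≈ 50655.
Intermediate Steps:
C(s, N) = -14 + N*s (C(s, N) = N*s - 14 = -14 + N*s)
Y = -1178639314/130107 (Y = 1/(-130107) - 9059 = -1/130107 - 9059 = -1178639314/130107 ≈ -9059.0)
d(D) = -54 (d(D) = (-72 - 1*(-7)) + 11 = (-72 + 7) + 11 = -65 + 11 = -54)
(59660 + Y) - d(C(-6, 10)) = (59660 - 1178639314/130107) - 1*(-54) = 6583544306/130107 + 54 = 6590570084/130107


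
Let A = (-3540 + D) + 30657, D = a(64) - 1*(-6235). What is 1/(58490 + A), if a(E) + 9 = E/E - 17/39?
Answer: 39/3581509 ≈ 1.0889e-5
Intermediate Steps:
a(E) = -329/39 (a(E) = -9 + (E/E - 17/39) = -9 + (1 - 17*1/39) = -9 + (1 - 17/39) = -9 + 22/39 = -329/39)
D = 242836/39 (D = -329/39 - 1*(-6235) = -329/39 + 6235 = 242836/39 ≈ 6226.6)
A = 1300399/39 (A = (-3540 + 242836/39) + 30657 = 104776/39 + 30657 = 1300399/39 ≈ 33344.)
1/(58490 + A) = 1/(58490 + 1300399/39) = 1/(3581509/39) = 39/3581509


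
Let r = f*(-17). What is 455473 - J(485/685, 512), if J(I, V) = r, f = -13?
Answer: 455252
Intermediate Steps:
r = 221 (r = -13*(-17) = 221)
J(I, V) = 221
455473 - J(485/685, 512) = 455473 - 1*221 = 455473 - 221 = 455252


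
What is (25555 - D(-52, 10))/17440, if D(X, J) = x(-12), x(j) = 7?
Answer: 6387/4360 ≈ 1.4649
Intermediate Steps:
D(X, J) = 7
(25555 - D(-52, 10))/17440 = (25555 - 1*7)/17440 = (25555 - 7)*(1/17440) = 25548*(1/17440) = 6387/4360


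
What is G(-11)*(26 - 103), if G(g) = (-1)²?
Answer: -77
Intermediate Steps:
G(g) = 1
G(-11)*(26 - 103) = 1*(26 - 103) = 1*(-77) = -77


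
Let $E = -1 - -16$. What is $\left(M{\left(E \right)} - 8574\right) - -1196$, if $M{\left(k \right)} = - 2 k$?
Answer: $-7408$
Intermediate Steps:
$E = 15$ ($E = -1 + 16 = 15$)
$\left(M{\left(E \right)} - 8574\right) - -1196 = \left(\left(-2\right) 15 - 8574\right) - -1196 = \left(-30 - 8574\right) + \left(-8414 + 9610\right) = -8604 + 1196 = -7408$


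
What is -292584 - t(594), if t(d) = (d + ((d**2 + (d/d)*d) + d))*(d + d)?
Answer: -421578768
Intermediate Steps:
t(d) = 2*d*(d**2 + 3*d) (t(d) = (d + ((d**2 + 1*d) + d))*(2*d) = (d + ((d**2 + d) + d))*(2*d) = (d + ((d + d**2) + d))*(2*d) = (d + (d**2 + 2*d))*(2*d) = (d**2 + 3*d)*(2*d) = 2*d*(d**2 + 3*d))
-292584 - t(594) = -292584 - 2*594**2*(3 + 594) = -292584 - 2*352836*597 = -292584 - 1*421286184 = -292584 - 421286184 = -421578768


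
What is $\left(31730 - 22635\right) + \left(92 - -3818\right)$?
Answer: $13005$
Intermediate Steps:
$\left(31730 - 22635\right) + \left(92 - -3818\right) = 9095 + \left(92 + 3818\right) = 9095 + 3910 = 13005$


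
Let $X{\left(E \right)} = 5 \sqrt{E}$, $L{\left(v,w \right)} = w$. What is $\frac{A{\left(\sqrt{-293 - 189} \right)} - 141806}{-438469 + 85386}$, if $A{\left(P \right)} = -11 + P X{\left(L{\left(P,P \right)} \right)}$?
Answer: $\frac{141817}{353083} - \frac{5 i 482^{\frac{3}{4}} \sqrt{i}}{353083} \approx 0.40268 - 0.0010301 i$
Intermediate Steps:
$A{\left(P \right)} = -11 + 5 P^{\frac{3}{2}}$ ($A{\left(P \right)} = -11 + P 5 \sqrt{P} = -11 + 5 P^{\frac{3}{2}}$)
$\frac{A{\left(\sqrt{-293 - 189} \right)} - 141806}{-438469 + 85386} = \frac{\left(-11 + 5 \left(\sqrt{-293 - 189}\right)^{\frac{3}{2}}\right) - 141806}{-438469 + 85386} = \frac{\left(-11 + 5 \left(\sqrt{-482}\right)^{\frac{3}{2}}\right) - 141806}{-353083} = \left(\left(-11 + 5 \left(i \sqrt{482}\right)^{\frac{3}{2}}\right) - 141806\right) \left(- \frac{1}{353083}\right) = \left(\left(-11 + 5 \cdot 482^{\frac{3}{4}} i^{\frac{3}{2}}\right) - 141806\right) \left(- \frac{1}{353083}\right) = \left(-141817 + 5 \cdot 482^{\frac{3}{4}} i^{\frac{3}{2}}\right) \left(- \frac{1}{353083}\right) = \frac{141817}{353083} - \frac{5 \cdot 482^{\frac{3}{4}} i^{\frac{3}{2}}}{353083}$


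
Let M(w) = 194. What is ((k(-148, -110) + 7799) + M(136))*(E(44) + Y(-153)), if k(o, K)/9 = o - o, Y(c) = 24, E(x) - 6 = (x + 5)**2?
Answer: 19430983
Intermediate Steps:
E(x) = 6 + (5 + x)**2 (E(x) = 6 + (x + 5)**2 = 6 + (5 + x)**2)
k(o, K) = 0 (k(o, K) = 9*(o - o) = 9*0 = 0)
((k(-148, -110) + 7799) + M(136))*(E(44) + Y(-153)) = ((0 + 7799) + 194)*((6 + (5 + 44)**2) + 24) = (7799 + 194)*((6 + 49**2) + 24) = 7993*((6 + 2401) + 24) = 7993*(2407 + 24) = 7993*2431 = 19430983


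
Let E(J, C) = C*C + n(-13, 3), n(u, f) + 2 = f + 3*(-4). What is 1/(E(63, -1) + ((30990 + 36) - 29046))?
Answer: 1/1970 ≈ 0.00050761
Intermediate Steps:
n(u, f) = -14 + f (n(u, f) = -2 + (f + 3*(-4)) = -2 + (f - 12) = -2 + (-12 + f) = -14 + f)
E(J, C) = -11 + C² (E(J, C) = C*C + (-14 + 3) = C² - 11 = -11 + C²)
1/(E(63, -1) + ((30990 + 36) - 29046)) = 1/((-11 + (-1)²) + ((30990 + 36) - 29046)) = 1/((-11 + 1) + (31026 - 29046)) = 1/(-10 + 1980) = 1/1970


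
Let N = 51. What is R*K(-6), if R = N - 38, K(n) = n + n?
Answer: -156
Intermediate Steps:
K(n) = 2*n
R = 13 (R = 51 - 38 = 13)
R*K(-6) = 13*(2*(-6)) = 13*(-12) = -156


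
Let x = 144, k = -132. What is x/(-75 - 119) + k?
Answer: -12876/97 ≈ -132.74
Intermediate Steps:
x/(-75 - 119) + k = 144/(-75 - 119) - 132 = 144/(-194) - 132 = 144*(-1/194) - 132 = -72/97 - 132 = -12876/97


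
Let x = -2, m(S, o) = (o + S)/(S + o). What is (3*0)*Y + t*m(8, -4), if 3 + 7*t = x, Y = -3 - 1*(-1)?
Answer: -5/7 ≈ -0.71429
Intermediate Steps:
Y = -2 (Y = -3 + 1 = -2)
m(S, o) = 1 (m(S, o) = (S + o)/(S + o) = 1)
t = -5/7 (t = -3/7 + (⅐)*(-2) = -3/7 - 2/7 = -5/7 ≈ -0.71429)
(3*0)*Y + t*m(8, -4) = (3*0)*(-2) - 5/7*1 = 0*(-2) - 5/7 = 0 - 5/7 = -5/7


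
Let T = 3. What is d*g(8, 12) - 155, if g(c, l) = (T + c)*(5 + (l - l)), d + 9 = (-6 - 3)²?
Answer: 3805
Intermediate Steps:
d = 72 (d = -9 + (-6 - 3)² = -9 + (-9)² = -9 + 81 = 72)
g(c, l) = 15 + 5*c (g(c, l) = (3 + c)*(5 + (l - l)) = (3 + c)*(5 + 0) = (3 + c)*5 = 15 + 5*c)
d*g(8, 12) - 155 = 72*(15 + 5*8) - 155 = 72*(15 + 40) - 155 = 72*55 - 155 = 3960 - 155 = 3805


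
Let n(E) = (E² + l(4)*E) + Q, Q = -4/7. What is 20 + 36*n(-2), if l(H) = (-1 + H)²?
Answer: -3532/7 ≈ -504.57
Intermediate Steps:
Q = -4/7 (Q = -4*⅐ = -4/7 ≈ -0.57143)
n(E) = -4/7 + E² + 9*E (n(E) = (E² + (-1 + 4)²*E) - 4/7 = (E² + 3²*E) - 4/7 = (E² + 9*E) - 4/7 = -4/7 + E² + 9*E)
20 + 36*n(-2) = 20 + 36*(-4/7 + (-2)² + 9*(-2)) = 20 + 36*(-4/7 + 4 - 18) = 20 + 36*(-102/7) = 20 - 3672/7 = -3532/7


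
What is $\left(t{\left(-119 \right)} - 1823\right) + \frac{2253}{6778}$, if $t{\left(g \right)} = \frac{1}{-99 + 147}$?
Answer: $- \frac{296493595}{162672} \approx -1822.6$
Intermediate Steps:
$t{\left(g \right)} = \frac{1}{48}$
$\left(t{\left(-119 \right)} - 1823\right) + \frac{2253}{6778} = \left(\frac{1}{48} - 1823\right) + \frac{2253}{6778} = - \frac{87503}{48} + 2253 \cdot \frac{1}{6778} = - \frac{87503}{48} + \frac{2253}{6778} = - \frac{296493595}{162672}$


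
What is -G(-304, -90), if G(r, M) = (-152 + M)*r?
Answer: -73568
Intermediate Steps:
G(r, M) = r*(-152 + M)
-G(-304, -90) = -(-304)*(-152 - 90) = -(-304)*(-242) = -1*73568 = -73568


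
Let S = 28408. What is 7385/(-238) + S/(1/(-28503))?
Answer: -27530250671/34 ≈ -8.0971e+8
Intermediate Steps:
7385/(-238) + S/(1/(-28503)) = 7385/(-238) + 28408/(1/(-28503)) = 7385*(-1/238) + 28408/(-1/28503) = -1055/34 + 28408*(-28503) = -1055/34 - 809713224 = -27530250671/34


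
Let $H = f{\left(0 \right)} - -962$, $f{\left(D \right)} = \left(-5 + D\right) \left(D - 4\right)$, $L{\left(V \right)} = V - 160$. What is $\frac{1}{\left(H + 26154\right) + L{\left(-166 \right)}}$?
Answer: $\frac{1}{26810} \approx 3.73 \cdot 10^{-5}$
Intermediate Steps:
$L{\left(V \right)} = -160 + V$
$f{\left(D \right)} = \left(-5 + D\right) \left(-4 + D\right)$
$H = 982$ ($H = \left(20 + 0^{2} - 0\right) - -962 = \left(20 + 0 + 0\right) + 962 = 20 + 962 = 982$)
$\frac{1}{\left(H + 26154\right) + L{\left(-166 \right)}} = \frac{1}{\left(982 + 26154\right) - 326} = \frac{1}{27136 - 326} = \frac{1}{26810}$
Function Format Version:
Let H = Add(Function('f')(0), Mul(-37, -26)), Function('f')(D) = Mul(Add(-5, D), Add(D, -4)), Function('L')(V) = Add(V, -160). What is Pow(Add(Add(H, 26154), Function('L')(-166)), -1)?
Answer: Rational(1, 26810) ≈ 3.7300e-5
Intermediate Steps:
Function('L')(V) = Add(-160, V)
Function('f')(D) = Mul(Add(-5, D), Add(-4, D))
H = 982 (H = Add(Add(20, Pow(0, 2), Mul(-9, 0)), Mul(-37, -26)) = Add(Add(20, 0, 0), 962) = Add(20, 962) = 982)
Pow(Add(Add(H, 26154), Function('L')(-166)), -1) = Pow(Add(Add(982, 26154), Add(-160, -166)), -1) = Pow(Add(27136, -326), -1) = Pow(26810, -1) = Rational(1, 26810)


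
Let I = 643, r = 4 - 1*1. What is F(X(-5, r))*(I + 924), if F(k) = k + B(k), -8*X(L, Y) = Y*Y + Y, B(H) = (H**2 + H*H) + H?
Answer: 4701/2 ≈ 2350.5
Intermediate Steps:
B(H) = H + 2*H**2 (B(H) = (H**2 + H**2) + H = 2*H**2 + H = H + 2*H**2)
r = 3 (r = 4 - 1 = 3)
X(L, Y) = -Y/8 - Y**2/8 (X(L, Y) = -(Y*Y + Y)/8 = -(Y**2 + Y)/8 = -(Y + Y**2)/8 = -Y/8 - Y**2/8)
F(k) = k + k*(1 + 2*k)
F(X(-5, r))*(I + 924) = (2*(-1/8*3*(1 + 3))*(1 - 1/8*3*(1 + 3)))*(643 + 924) = (2*(-1/8*3*4)*(1 - 1/8*3*4))*1567 = (2*(-3/2)*(1 - 3/2))*1567 = (2*(-3/2)*(-1/2))*1567 = (3/2)*1567 = 4701/2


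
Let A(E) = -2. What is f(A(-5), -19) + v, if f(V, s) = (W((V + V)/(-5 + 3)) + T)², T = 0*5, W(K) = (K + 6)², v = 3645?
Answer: 7741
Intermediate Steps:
W(K) = (6 + K)²
T = 0
f(V, s) = (6 - V)⁴ (f(V, s) = ((6 + (V + V)/(-5 + 3))² + 0)² = ((6 + (2*V)/(-2))² + 0)² = ((6 + (2*V)*(-½))² + 0)² = ((6 - V)² + 0)² = ((6 - V)²)² = (6 - V)⁴)
f(A(-5), -19) + v = (-6 - 2)⁴ + 3645 = (-8)⁴ + 3645 = 4096 + 3645 = 7741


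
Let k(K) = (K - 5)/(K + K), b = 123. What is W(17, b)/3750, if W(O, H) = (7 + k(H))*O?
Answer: 1564/46125 ≈ 0.033908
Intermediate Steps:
k(K) = (-5 + K)/(2*K) (k(K) = (-5 + K)/((2*K)) = (-5 + K)*(1/(2*K)) = (-5 + K)/(2*K))
W(O, H) = O*(7 + (-5 + H)/(2*H)) (W(O, H) = (7 + (-5 + H)/(2*H))*O = O*(7 + (-5 + H)/(2*H)))
W(17, b)/3750 = ((5/2)*17*(-1 + 3*123)/123)/3750 = ((5/2)*17*(1/123)*(-1 + 369))*(1/3750) = ((5/2)*17*(1/123)*368)*(1/3750) = (15640/123)*(1/3750) = 1564/46125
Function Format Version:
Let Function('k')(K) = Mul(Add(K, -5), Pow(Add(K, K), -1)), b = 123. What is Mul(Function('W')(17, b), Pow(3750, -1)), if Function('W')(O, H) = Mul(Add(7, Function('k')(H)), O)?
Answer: Rational(1564, 46125) ≈ 0.033908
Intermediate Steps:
Function('k')(K) = Mul(Rational(1, 2), Pow(K, -1), Add(-5, K)) (Function('k')(K) = Mul(Add(-5, K), Pow(Mul(2, K), -1)) = Mul(Add(-5, K), Mul(Rational(1, 2), Pow(K, -1))) = Mul(Rational(1, 2), Pow(K, -1), Add(-5, K)))
Function('W')(O, H) = Mul(O, Add(7, Mul(Rational(1, 2), Pow(H, -1), Add(-5, H)))) (Function('W')(O, H) = Mul(Add(7, Mul(Rational(1, 2), Pow(H, -1), Add(-5, H))), O) = Mul(O, Add(7, Mul(Rational(1, 2), Pow(H, -1), Add(-5, H)))))
Mul(Function('W')(17, b), Pow(3750, -1)) = Mul(Mul(Rational(5, 2), 17, Pow(123, -1), Add(-1, Mul(3, 123))), Pow(3750, -1)) = Mul(Mul(Rational(5, 2), 17, Rational(1, 123), Add(-1, 369)), Rational(1, 3750)) = Mul(Mul(Rational(5, 2), 17, Rational(1, 123), 368), Rational(1, 3750)) = Mul(Rational(15640, 123), Rational(1, 3750)) = Rational(1564, 46125)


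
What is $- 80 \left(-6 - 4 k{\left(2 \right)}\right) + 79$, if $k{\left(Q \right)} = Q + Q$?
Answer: $1839$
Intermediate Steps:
$k{\left(Q \right)} = 2 Q$
$- 80 \left(-6 - 4 k{\left(2 \right)}\right) + 79 = - 80 \left(-6 - 4 \cdot 2 \cdot 2\right) + 79 = - 80 \left(-6 - 16\right) + 79 = \left(-80\right) \left(-22\right) + 79 = 1760 + 79 = 1839$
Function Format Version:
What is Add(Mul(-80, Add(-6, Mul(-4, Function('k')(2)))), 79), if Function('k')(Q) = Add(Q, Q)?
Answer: 1839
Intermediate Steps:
Function('k')(Q) = Mul(2, Q)
Add(Mul(-80, Add(-6, Mul(-4, Function('k')(2)))), 79) = Add(Mul(-80, Add(-6, Mul(-4, Mul(2, 2)))), 79) = Add(Mul(-80, Add(-6, Mul(-4, 4))), 79) = Add(Mul(-80, Add(-6, -16)), 79) = Add(Mul(-80, -22), 79) = Add(1760, 79) = 1839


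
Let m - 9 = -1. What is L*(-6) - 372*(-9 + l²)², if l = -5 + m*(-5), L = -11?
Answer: -1511903166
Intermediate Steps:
m = 8 (m = 9 - 1 = 8)
l = -45 (l = -5 + 8*(-5) = -5 - 40 = -45)
L*(-6) - 372*(-9 + l²)² = -11*(-6) - 372*(-9 + (-45)²)² = 66 - 372*(-9 + 2025)² = 66 - 372*2016² = 66 - 372*4064256 = 66 - 1511903232 = -1511903166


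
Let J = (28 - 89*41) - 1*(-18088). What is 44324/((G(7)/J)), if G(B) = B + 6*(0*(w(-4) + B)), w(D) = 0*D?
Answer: 91605044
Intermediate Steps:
w(D) = 0
G(B) = B (G(B) = B + 6*(0*(0 + B)) = B + 6*(0*B) = B + 6*0 = B + 0 = B)
J = 14467 (J = (28 - 3649) + 18088 = -3621 + 18088 = 14467)
44324/((G(7)/J)) = 44324/((7/14467)) = 44324/((7*(1/14467))) = 44324/(7/14467) = 44324*(14467/7) = 91605044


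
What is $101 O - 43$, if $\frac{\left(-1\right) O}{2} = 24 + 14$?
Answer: $-7719$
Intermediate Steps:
$O = -76$ ($O = - 2 \left(24 + 14\right) = \left(-2\right) 38 = -76$)
$101 O - 43 = 101 \left(-76\right) - 43 = -7676 - 43 = -7719$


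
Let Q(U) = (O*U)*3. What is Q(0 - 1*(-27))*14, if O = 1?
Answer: 1134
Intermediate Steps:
Q(U) = 3*U (Q(U) = (1*U)*3 = U*3 = 3*U)
Q(0 - 1*(-27))*14 = (3*(0 - 1*(-27)))*14 = (3*(0 + 27))*14 = (3*27)*14 = 81*14 = 1134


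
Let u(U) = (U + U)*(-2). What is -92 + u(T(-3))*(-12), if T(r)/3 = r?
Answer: -524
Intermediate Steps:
T(r) = 3*r
u(U) = -4*U (u(U) = (2*U)*(-2) = -4*U)
-92 + u(T(-3))*(-12) = -92 - 12*(-3)*(-12) = -92 - 4*(-9)*(-12) = -92 + 36*(-12) = -92 - 432 = -524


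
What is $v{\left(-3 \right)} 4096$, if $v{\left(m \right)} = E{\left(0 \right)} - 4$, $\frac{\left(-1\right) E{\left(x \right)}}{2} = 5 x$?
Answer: $-16384$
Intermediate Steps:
$E{\left(x \right)} = - 10 x$ ($E{\left(x \right)} = - 2 \cdot 5 x = - 10 x$)
$v{\left(m \right)} = -4$ ($v{\left(m \right)} = \left(-10\right) 0 - 4 = 0 - 4 = -4$)
$v{\left(-3 \right)} 4096 = \left(-4\right) 4096 = -16384$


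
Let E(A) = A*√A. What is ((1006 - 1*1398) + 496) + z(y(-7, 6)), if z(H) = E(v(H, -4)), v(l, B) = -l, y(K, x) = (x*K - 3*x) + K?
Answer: 104 + 67*√67 ≈ 652.42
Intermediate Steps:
y(K, x) = K - 3*x + K*x (y(K, x) = (K*x - 3*x) + K = (-3*x + K*x) + K = K - 3*x + K*x)
E(A) = A^(3/2)
z(H) = (-H)^(3/2)
((1006 - 1*1398) + 496) + z(y(-7, 6)) = ((1006 - 1*1398) + 496) + (-(-7 - 3*6 - 7*6))^(3/2) = ((1006 - 1398) + 496) + (-(-7 - 18 - 42))^(3/2) = (-392 + 496) + (-1*(-67))^(3/2) = 104 + 67^(3/2) = 104 + 67*√67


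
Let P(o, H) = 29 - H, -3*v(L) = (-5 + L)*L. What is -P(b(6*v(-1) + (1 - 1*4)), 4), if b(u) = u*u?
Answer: -25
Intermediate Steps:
v(L) = -L*(-5 + L)/3 (v(L) = -(-5 + L)*L/3 = -L*(-5 + L)/3)
b(u) = u²
-P(b(6*v(-1) + (1 - 1*4)), 4) = -(29 - 1*4) = -(29 - 4) = -1*25 = -25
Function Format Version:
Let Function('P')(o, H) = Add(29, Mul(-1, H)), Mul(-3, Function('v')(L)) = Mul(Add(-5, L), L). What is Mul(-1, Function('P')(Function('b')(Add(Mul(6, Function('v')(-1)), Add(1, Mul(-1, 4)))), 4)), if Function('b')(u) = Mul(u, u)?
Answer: -25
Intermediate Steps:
Function('v')(L) = Mul(Rational(-1, 3), L, Add(-5, L)) (Function('v')(L) = Mul(Rational(-1, 3), Mul(Add(-5, L), L)) = Mul(Rational(-1, 3), Mul(L, Add(-5, L))) = Mul(Rational(-1, 3), L, Add(-5, L)))
Function('b')(u) = Pow(u, 2)
Mul(-1, Function('P')(Function('b')(Add(Mul(6, Function('v')(-1)), Add(1, Mul(-1, 4)))), 4)) = Mul(-1, Add(29, Mul(-1, 4))) = Mul(-1, Add(29, -4)) = Mul(-1, 25) = -25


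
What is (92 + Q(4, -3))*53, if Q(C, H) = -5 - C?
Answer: 4399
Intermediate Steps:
(92 + Q(4, -3))*53 = (92 + (-5 - 1*4))*53 = (92 + (-5 - 4))*53 = (92 - 9)*53 = 83*53 = 4399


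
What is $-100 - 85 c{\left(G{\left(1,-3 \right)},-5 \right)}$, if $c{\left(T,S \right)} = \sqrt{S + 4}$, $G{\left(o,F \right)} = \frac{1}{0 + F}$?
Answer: $-100 - 85 i \approx -100.0 - 85.0 i$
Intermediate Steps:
$G{\left(o,F \right)} = \frac{1}{F}$
$c{\left(T,S \right)} = \sqrt{4 + S}$
$-100 - 85 c{\left(G{\left(1,-3 \right)},-5 \right)} = -100 - 85 \sqrt{4 - 5} = -100 - 85 \sqrt{-1} = -100 - 85 i$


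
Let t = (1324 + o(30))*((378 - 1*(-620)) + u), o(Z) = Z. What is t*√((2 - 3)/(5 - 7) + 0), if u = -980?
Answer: 12186*√2 ≈ 17234.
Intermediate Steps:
t = 24372 (t = (1324 + 30)*((378 - 1*(-620)) - 980) = 1354*((378 + 620) - 980) = 1354*(998 - 980) = 1354*18 = 24372)
t*√((2 - 3)/(5 - 7) + 0) = 24372*√((2 - 3)/(5 - 7) + 0) = 24372*√(-1/(-2) + 0) = 24372*√(-1*(-½) + 0) = 24372*√(½ + 0) = 24372*√(½) = 24372*(√2/2) = 12186*√2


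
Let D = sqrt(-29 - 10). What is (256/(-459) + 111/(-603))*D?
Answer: -22813*I*sqrt(39)/30753 ≈ -4.6326*I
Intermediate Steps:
D = I*sqrt(39) (D = sqrt(-39) = I*sqrt(39) ≈ 6.245*I)
(256/(-459) + 111/(-603))*D = (256/(-459) + 111/(-603))*(I*sqrt(39)) = (256*(-1/459) + 111*(-1/603))*(I*sqrt(39)) = (-256/459 - 37/201)*(I*sqrt(39)) = -22813*I*sqrt(39)/30753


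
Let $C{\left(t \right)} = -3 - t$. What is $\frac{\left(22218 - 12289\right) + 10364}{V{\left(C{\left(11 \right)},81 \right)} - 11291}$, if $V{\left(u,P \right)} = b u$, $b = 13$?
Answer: $- \frac{2899}{1639} \approx -1.7688$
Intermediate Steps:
$V{\left(u,P \right)} = 13 u$
$\frac{\left(22218 - 12289\right) + 10364}{V{\left(C{\left(11 \right)},81 \right)} - 11291} = \frac{\left(22218 - 12289\right) + 10364}{13 \left(-3 - 11\right) - 11291} = \frac{9929 + 10364}{13 \left(-3 - 11\right) - 11291} = \frac{20293}{13 \left(-14\right) - 11291} = \frac{20293}{-182 - 11291} = \frac{20293}{-11473} = 20293 \left(- \frac{1}{11473}\right) = - \frac{2899}{1639}$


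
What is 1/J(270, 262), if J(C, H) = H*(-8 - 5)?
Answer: -1/3406 ≈ -0.00029360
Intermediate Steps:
J(C, H) = -13*H (J(C, H) = H*(-13) = -13*H)
1/J(270, 262) = 1/(-13*262) = 1/(-3406) = -1/3406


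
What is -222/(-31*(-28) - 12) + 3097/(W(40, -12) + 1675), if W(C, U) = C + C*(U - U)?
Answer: 1135151/734020 ≈ 1.5465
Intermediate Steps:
W(C, U) = C (W(C, U) = C + C*0 = C + 0 = C)
-222/(-31*(-28) - 12) + 3097/(W(40, -12) + 1675) = -222/(-31*(-28) - 12) + 3097/(40 + 1675) = -222/(868 - 12) + 3097/1715 = -222/856 + 3097*(1/1715) = -222*1/856 + 3097/1715 = -111/428 + 3097/1715 = 1135151/734020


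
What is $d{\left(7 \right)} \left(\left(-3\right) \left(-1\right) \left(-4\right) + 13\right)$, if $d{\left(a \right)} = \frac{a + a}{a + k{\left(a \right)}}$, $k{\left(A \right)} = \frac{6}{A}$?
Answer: $\frac{98}{55} \approx 1.7818$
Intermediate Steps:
$d{\left(a \right)} = \frac{2 a}{a + \frac{6}{a}}$ ($d{\left(a \right)} = \frac{a + a}{a + \frac{6}{a}} = \frac{2 a}{a + \frac{6}{a}}$)
$d{\left(7 \right)} \left(\left(-3\right) \left(-1\right) \left(-4\right) + 13\right) = \frac{2 \cdot 7^{2}}{6 + 7^{2}} \left(\left(-3\right) \left(-1\right) \left(-4\right) + 13\right) = 2 \cdot 49 \frac{1}{6 + 49} \left(3 \left(-4\right) + 13\right) = 2 \cdot 49 \cdot \frac{1}{55} \left(-12 + 13\right) = 2 \cdot 49 \cdot \frac{1}{55} \cdot 1 = \frac{98}{55} \cdot 1 = \frac{98}{55}$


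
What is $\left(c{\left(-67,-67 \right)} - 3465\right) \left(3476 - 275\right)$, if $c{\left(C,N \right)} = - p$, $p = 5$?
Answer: $-11107470$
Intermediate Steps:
$c{\left(C,N \right)} = -5$ ($c{\left(C,N \right)} = \left(-1\right) 5 = -5$)
$\left(c{\left(-67,-67 \right)} - 3465\right) \left(3476 - 275\right) = \left(-5 - 3465\right) \left(3476 - 275\right) = \left(-3470\right) 3201 = -11107470$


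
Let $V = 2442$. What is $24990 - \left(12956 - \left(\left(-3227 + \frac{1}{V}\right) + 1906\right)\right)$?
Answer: $\frac{26161147}{2442} \approx 10713.0$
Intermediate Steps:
$24990 - \left(12956 - \left(\left(-3227 + \frac{1}{V}\right) + 1906\right)\right) = 24990 - \left(12956 - \left(\left(-3227 + \frac{1}{2442}\right) + 1906\right)\right) = 24990 - \left(12956 - \left(- \frac{7880333}{2442} + 1906\right)\right) = 24990 - \left(12956 - - \frac{3225881}{2442}\right) = 24990 - \left(12956 + \frac{3225881}{2442}\right) = 24990 - \frac{34864433}{2442} = \frac{26161147}{2442}$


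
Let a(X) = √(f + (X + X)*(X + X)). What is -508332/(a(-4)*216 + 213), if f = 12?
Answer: 12030524/388943 - 24399936*√19/388943 ≈ -242.52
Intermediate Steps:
a(X) = √(12 + 4*X²) (a(X) = √(12 + (X + X)*(X + X)) = √(12 + (2*X)*(2*X)) = √(12 + 4*X²))
-508332/(a(-4)*216 + 213) = -508332/((2*√(3 + (-4)²))*216 + 213) = -508332/((2*√(3 + 16))*216 + 213) = -508332/((2*√19)*216 + 213) = -508332/(432*√19 + 213) = -508332/(213 + 432*√19)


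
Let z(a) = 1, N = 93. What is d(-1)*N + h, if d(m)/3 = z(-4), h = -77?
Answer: 202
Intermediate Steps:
d(m) = 3 (d(m) = 3*1 = 3)
d(-1)*N + h = 3*93 - 77 = 279 - 77 = 202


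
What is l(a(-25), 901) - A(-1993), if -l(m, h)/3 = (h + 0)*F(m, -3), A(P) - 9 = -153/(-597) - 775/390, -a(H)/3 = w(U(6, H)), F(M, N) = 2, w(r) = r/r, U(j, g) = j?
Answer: -84024763/15522 ≈ -5413.3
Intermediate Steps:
w(r) = 1
a(H) = -3 (a(H) = -3*1 = -3)
A(P) = 112831/15522 (A(P) = 9 + (-153/(-597) - 775/390) = 9 + (-153*(-1/597) - 775*1/390) = 9 + (51/199 - 155/78) = 9 - 26867/15522 = 112831/15522)
l(m, h) = -6*h (l(m, h) = -3*(h + 0)*2 = -3*h*2 = -6*h)
l(a(-25), 901) - A(-1993) = -6*901 - 1*112831/15522 = -5406 - 112831/15522 = -84024763/15522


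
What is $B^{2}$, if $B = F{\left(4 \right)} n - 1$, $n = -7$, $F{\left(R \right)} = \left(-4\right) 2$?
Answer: $3025$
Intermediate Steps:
$F{\left(R \right)} = -8$
$B = 55$ ($B = \left(-8\right) \left(-7\right) - 1 = 56 - 1 = 55$)
$B^{2} = 55^{2} = 3025$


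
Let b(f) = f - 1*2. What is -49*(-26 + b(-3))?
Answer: 1519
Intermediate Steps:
b(f) = -2 + f (b(f) = f - 2 = -2 + f)
-49*(-26 + b(-3)) = -49*(-26 + (-2 - 3)) = -49*(-26 - 5) = -49*(-31) = 1519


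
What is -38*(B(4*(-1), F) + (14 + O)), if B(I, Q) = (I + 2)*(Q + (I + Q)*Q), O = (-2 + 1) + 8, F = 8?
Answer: 2242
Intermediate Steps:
O = 7 (O = -1 + 8 = 7)
B(I, Q) = (2 + I)*(Q + Q*(I + Q))
-38*(B(4*(-1), F) + (14 + O)) = -38*(8*(2 + (4*(-1))² + 2*8 + 3*(4*(-1)) + (4*(-1))*8) + (14 + 7)) = -38*(8*(2 + (-4)² + 16 + 3*(-4) - 4*8) + 21) = -38*(8*(2 + 16 + 16 - 12 - 32) + 21) = -38*(8*(-10) + 21) = -38*(-80 + 21) = -38*(-59) = 2242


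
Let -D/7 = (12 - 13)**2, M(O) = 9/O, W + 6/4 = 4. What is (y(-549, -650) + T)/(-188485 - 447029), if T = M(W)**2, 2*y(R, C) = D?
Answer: -43/2888700 ≈ -1.4886e-5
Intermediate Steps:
W = 5/2 (W = -3/2 + 4 = 5/2 ≈ 2.5000)
D = -7 (D = -7*(12 - 13)**2 = -7*(-1)**2 = -7*1 = -7)
y(R, C) = -7/2 (y(R, C) = (1/2)*(-7) = -7/2)
T = 324/25 (T = (9/(5/2))**2 = (9*(2/5))**2 = (18/5)**2 = 324/25 ≈ 12.960)
(y(-549, -650) + T)/(-188485 - 447029) = (-7/2 + 324/25)/(-188485 - 447029) = (473/50)/(-635514) = (473/50)*(-1/635514) = -43/2888700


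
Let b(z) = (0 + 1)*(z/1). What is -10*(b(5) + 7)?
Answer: -120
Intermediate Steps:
b(z) = z (b(z) = 1*(z*1) = 1*z = z)
-10*(b(5) + 7) = -10*(5 + 7) = -10*12 = -120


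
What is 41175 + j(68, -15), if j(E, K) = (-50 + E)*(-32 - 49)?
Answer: 39717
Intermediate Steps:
j(E, K) = 4050 - 81*E (j(E, K) = (-50 + E)*(-81) = 4050 - 81*E)
41175 + j(68, -15) = 41175 + (4050 - 81*68) = 41175 + (4050 - 5508) = 41175 - 1458 = 39717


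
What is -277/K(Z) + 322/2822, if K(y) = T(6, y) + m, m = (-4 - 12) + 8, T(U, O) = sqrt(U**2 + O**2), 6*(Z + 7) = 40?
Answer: 28181395/354161 + 4155*sqrt(13)/251 ≈ 139.26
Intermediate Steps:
Z = -1/3 (Z = -7 + (1/6)*40 = -7 + 20/3 = -1/3 ≈ -0.33333)
T(U, O) = sqrt(O**2 + U**2)
m = -8 (m = -16 + 8 = -8)
K(y) = -8 + sqrt(36 + y**2) (K(y) = sqrt(y**2 + 6**2) - 8 = sqrt(y**2 + 36) - 8 = sqrt(36 + y**2) - 8 = -8 + sqrt(36 + y**2))
-277/K(Z) + 322/2822 = -277/(-8 + sqrt(36 + (-1/3)**2)) + 322/2822 = -277/(-8 + sqrt(36 + 1/9)) + 322*(1/2822) = -277/(-8 + sqrt(325/9)) + 161/1411 = -277/(-8 + 5*sqrt(13)/3) + 161/1411 = 161/1411 - 277/(-8 + 5*sqrt(13)/3)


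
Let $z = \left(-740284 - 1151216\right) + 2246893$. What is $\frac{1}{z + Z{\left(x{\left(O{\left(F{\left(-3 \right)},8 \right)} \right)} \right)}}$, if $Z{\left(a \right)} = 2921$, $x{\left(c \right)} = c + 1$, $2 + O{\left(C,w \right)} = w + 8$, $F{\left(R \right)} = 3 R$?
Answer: $\frac{1}{358314} \approx 2.7908 \cdot 10^{-6}$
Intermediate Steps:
$O{\left(C,w \right)} = 6 + w$ ($O{\left(C,w \right)} = -2 + \left(w + 8\right) = -2 + \left(8 + w\right) = 6 + w$)
$x{\left(c \right)} = 1 + c$
$z = 355393$ ($z = -1891500 + 2246893 = 355393$)
$\frac{1}{z + Z{\left(x{\left(O{\left(F{\left(-3 \right)},8 \right)} \right)} \right)}} = \frac{1}{355393 + 2921} = \frac{1}{358314}$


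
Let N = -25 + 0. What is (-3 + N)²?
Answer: 784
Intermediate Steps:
N = -25
(-3 + N)² = (-3 - 25)² = (-28)² = 784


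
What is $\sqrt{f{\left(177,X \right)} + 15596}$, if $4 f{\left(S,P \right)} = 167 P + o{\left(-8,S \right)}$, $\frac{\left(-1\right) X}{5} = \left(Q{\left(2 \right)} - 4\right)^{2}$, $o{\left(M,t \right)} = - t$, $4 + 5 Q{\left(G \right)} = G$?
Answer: $\frac{\sqrt{1151035}}{10} \approx 107.29$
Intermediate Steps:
$Q{\left(G \right)} = - \frac{4}{5} + \frac{G}{5}$
$X = - \frac{484}{5}$ ($X = - 5 \left(\left(- \frac{4}{5} + \frac{1}{5} \cdot 2\right) - 4\right)^{2} = - 5 \left(\left(- \frac{4}{5} + \frac{2}{5}\right) - 4\right)^{2} = - 5 \left(- \frac{2}{5} - 4\right)^{2} = - 5 \left(- \frac{22}{5}\right)^{2} = \left(-5\right) \frac{484}{25} = - \frac{484}{5} \approx -96.8$)
$f{\left(S,P \right)} = - \frac{S}{4} + \frac{167 P}{4}$ ($f{\left(S,P \right)} = \frac{167 P - S}{4} = \frac{- S + 167 P}{4} = - \frac{S}{4} + \frac{167 P}{4}$)
$\sqrt{f{\left(177,X \right)} + 15596} = \sqrt{\left(\left(- \frac{1}{4}\right) 177 + \frac{167}{4} \left(- \frac{484}{5}\right)\right) + 15596} = \sqrt{\left(- \frac{177}{4} - \frac{20207}{5}\right) + 15596} = \sqrt{- \frac{81713}{20} + 15596} = \sqrt{\frac{230207}{20}} = \frac{\sqrt{1151035}}{10}$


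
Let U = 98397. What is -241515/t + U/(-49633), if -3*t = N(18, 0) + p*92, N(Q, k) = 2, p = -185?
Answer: -37635862131/844654394 ≈ -44.558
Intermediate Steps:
t = 17018/3 (t = -(2 - 185*92)/3 = -(2 - 17020)/3 = -⅓*(-17018) = 17018/3 ≈ 5672.7)
-241515/t + U/(-49633) = -241515/17018/3 + 98397/(-49633) = -241515*3/17018 + 98397*(-1/49633) = -724545/17018 - 98397/49633 = -37635862131/844654394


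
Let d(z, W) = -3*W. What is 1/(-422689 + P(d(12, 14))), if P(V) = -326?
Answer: -1/423015 ≈ -2.3640e-6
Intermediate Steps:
1/(-422689 + P(d(12, 14))) = 1/(-422689 - 326) = 1/(-423015) = -1/423015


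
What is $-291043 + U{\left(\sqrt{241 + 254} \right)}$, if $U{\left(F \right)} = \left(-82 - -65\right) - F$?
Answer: $-291060 - 3 \sqrt{55} \approx -2.9108 \cdot 10^{5}$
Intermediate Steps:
$U{\left(F \right)} = -17 - F$ ($U{\left(F \right)} = \left(-82 + 65\right) - F = -17 - F$)
$-291043 + U{\left(\sqrt{241 + 254} \right)} = -291043 - \left(17 + \sqrt{241 + 254}\right) = -291043 - \left(17 + \sqrt{495}\right) = -291043 - \left(17 + 3 \sqrt{55}\right) = -291060 - 3 \sqrt{55}$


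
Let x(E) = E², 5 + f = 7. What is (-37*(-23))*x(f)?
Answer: 3404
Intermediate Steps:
f = 2 (f = -5 + 7 = 2)
(-37*(-23))*x(f) = -37*(-23)*2² = 851*4 = 3404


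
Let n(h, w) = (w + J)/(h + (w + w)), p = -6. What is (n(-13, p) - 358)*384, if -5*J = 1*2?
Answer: -17171712/125 ≈ -1.3737e+5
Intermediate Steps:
J = -2/5 ≈ -0.40000
n(h, w) = (-2/5 + w)/(h + 2*w) (n(h, w) = (w - 2/5)/(h + (w + w)) = (-2/5 + w)/(h + 2*w))
(n(-13, p) - 358)*384 = ((-2/5 - 6)/(-13 + 2*(-6)) - 358)*384 = (-32/5/(-13 - 12) - 358)*384 = (-32/5/(-25) - 358)*384 = (-1/25*(-32/5) - 358)*384 = (32/125 - 358)*384 = -44718/125*384 = -17171712/125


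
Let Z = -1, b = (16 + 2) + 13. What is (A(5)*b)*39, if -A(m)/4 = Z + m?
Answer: -19344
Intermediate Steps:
b = 31 (b = 18 + 13 = 31)
A(m) = 4 - 4*m (A(m) = -4*(-1 + m) = 4 - 4*m)
(A(5)*b)*39 = ((4 - 4*5)*31)*39 = ((4 - 20)*31)*39 = -16*31*39 = -496*39 = -19344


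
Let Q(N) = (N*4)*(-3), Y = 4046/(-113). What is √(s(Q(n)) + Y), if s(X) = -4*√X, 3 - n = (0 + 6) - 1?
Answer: √(-457198 - 102152*√6)/113 ≈ 7.4432*I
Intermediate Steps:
Y = -4046/113 (Y = 4046*(-1/113) = -4046/113 ≈ -35.805)
n = -2 (n = 3 - ((0 + 6) - 1) = 3 - (6 - 1) = 3 - 1*5 = 3 - 5 = -2)
Q(N) = -12*N (Q(N) = (4*N)*(-3) = -12*N)
√(s(Q(n)) + Y) = √(-4*2*√6 - 4046/113) = √(-8*√6 - 4046/113) = √(-4046/113 - 8*√6)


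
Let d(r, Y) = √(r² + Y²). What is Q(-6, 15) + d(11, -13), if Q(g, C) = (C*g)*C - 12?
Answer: -1362 + √290 ≈ -1345.0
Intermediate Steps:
d(r, Y) = √(Y² + r²)
Q(g, C) = -12 + g*C² (Q(g, C) = g*C² - 12 = -12 + g*C²)
Q(-6, 15) + d(11, -13) = (-12 - 6*15²) + √((-13)² + 11²) = (-12 - 6*225) + √(169 + 121) = (-12 - 1350) + √290 = -1362 + √290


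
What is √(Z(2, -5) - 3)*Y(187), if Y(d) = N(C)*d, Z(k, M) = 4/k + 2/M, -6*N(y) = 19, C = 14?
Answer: -3553*I*√35/30 ≈ -700.66*I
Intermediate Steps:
N(y) = -19/6 (N(y) = -⅙*19 = -19/6)
Z(k, M) = 2/M + 4/k
Y(d) = -19*d/6
√(Z(2, -5) - 3)*Y(187) = √((2/(-5) + 4/2) - 3)*(-19/6*187) = √((2*(-⅕) + 4*(½)) - 3)*(-3553/6) = √((-⅖ + 2) - 3)*(-3553/6) = √(8/5 - 3)*(-3553/6) = √(-7/5)*(-3553/6) = (I*√35/5)*(-3553/6) = -3553*I*√35/30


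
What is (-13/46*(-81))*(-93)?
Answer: -97929/46 ≈ -2128.9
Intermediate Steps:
(-13/46*(-81))*(-93) = (-13*1/46*(-81))*(-93) = -13/46*(-81)*(-93) = (1053/46)*(-93) = -97929/46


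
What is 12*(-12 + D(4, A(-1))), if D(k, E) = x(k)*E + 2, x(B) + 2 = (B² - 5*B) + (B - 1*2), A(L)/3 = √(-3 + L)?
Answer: -120 - 288*I ≈ -120.0 - 288.0*I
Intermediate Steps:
A(L) = 3*√(-3 + L)
x(B) = -4 + B² - 4*B (x(B) = -2 + ((B² - 5*B) + (B - 1*2)) = -2 + ((B² - 5*B) + (B - 2)) = -2 + ((B² - 5*B) + (-2 + B)) = -2 + (-2 + B² - 4*B) = -4 + B² - 4*B)
D(k, E) = 2 + E*(-4 + k² - 4*k) (D(k, E) = (-4 + k² - 4*k)*E + 2 = E*(-4 + k² - 4*k) + 2 = 2 + E*(-4 + k² - 4*k))
12*(-12 + D(4, A(-1))) = 12*(-12 + (2 - 3*√(-3 - 1)*(4 - 1*4² + 4*4))) = 12*(-12 + (2 - 3*√(-4)*(4 - 1*16 + 16))) = 12*(-12 + (2 - 3*(2*I)*(4 - 16 + 16))) = 12*(-12 + (2 - 1*6*I*4)) = 12*(-12 + (2 - 24*I)) = 12*(-10 - 24*I) = -120 - 288*I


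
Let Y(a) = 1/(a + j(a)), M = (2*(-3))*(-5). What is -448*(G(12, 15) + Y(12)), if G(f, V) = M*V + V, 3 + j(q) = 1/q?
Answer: -22712256/109 ≈ -2.0837e+5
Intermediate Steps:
M = 30 (M = -6*(-5) = 30)
j(q) = -3 + 1/q
G(f, V) = 31*V (G(f, V) = 30*V + V = 31*V)
Y(a) = 1/(-3 + a + 1/a) (Y(a) = 1/(a + (-3 + 1/a)) = 1/(-3 + a + 1/a))
-448*(G(12, 15) + Y(12)) = -448*(31*15 + 12/(1 + 12*(-3 + 12))) = -448*(465 + 12/(1 + 12*9)) = -448*(465 + 12/(1 + 108)) = -448*(465 + 12/109) = -448*50697/109 = -22712256/109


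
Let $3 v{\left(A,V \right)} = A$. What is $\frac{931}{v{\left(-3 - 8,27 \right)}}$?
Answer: $- \frac{2793}{11} \approx -253.91$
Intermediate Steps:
$v{\left(A,V \right)} = \frac{A}{3}$
$\frac{931}{v{\left(-3 - 8,27 \right)}} = \frac{931}{\frac{1}{3} \left(-3 - 8\right)} = \frac{931}{\frac{1}{3} \left(-11\right)} = \frac{931}{- \frac{11}{3}} = 931 \left(- \frac{3}{11}\right) = - \frac{2793}{11}$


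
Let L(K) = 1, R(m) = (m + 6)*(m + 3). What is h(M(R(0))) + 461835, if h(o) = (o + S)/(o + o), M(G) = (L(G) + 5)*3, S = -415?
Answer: 16625663/36 ≈ 4.6182e+5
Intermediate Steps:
R(m) = (3 + m)*(6 + m) (R(m) = (6 + m)*(3 + m) = (3 + m)*(6 + m))
M(G) = 18 (M(G) = (1 + 5)*3 = 6*3 = 18)
h(o) = (-415 + o)/(2*o) (h(o) = (o - 415)/(o + o) = (-415 + o)/((2*o)) = (-415 + o)*(1/(2*o)) = (-415 + o)/(2*o))
h(M(R(0))) + 461835 = (1/2)*(-415 + 18)/18 + 461835 = (1/2)*(1/18)*(-397) + 461835 = -397/36 + 461835 = 16625663/36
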